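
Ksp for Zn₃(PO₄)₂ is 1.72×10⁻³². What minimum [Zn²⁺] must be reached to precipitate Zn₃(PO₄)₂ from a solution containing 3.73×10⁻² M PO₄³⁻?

2.31×10⁻¹⁰ M

The threshold for precipitation is Q = Ksp.
Zn₃(PO₄)₂(s) ⇌ 3 Zn²⁺(aq) + 2 PO₄³⁻(aq)
Ksp = [Zn²⁺]^3[PO₄³⁻]^2 = [Zn²⁺]^3(3.73×10⁻²)^2
[Zn²⁺]^3 = 1.72×10⁻³² / (3.73×10⁻²)^2 = 1.24×10⁻²⁹
[Zn²⁺] = 2.31×10⁻¹⁰ M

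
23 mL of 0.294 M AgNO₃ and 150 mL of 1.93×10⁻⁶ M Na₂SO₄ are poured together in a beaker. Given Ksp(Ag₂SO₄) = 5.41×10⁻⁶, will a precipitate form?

No

After mixing, V = 23 mL + 150 mL = 173 mL.
[Ag⁺] = (0.294)(23)/173 = 3.91×10⁻² M
[SO₄²⁻] = (1.93×10⁻⁶)(150)/173 = 1.67×10⁻⁶ M
Q = [Ag⁺]^2[SO₄²⁻] = 2.56×10⁻⁹
Q < Ksp (2.56×10⁻⁹ vs 5.41×10⁻⁶); the solution remains unsaturated and no precipitate forms.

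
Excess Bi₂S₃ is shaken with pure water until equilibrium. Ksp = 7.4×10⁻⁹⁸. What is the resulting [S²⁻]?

4.4×10⁻²⁰ M

Bi₂S₃(s) ⇌ 2 Bi³⁺(aq) + 3 S²⁻(aq)
Let s be the molar solubility. Then [Bi³⁺] = 2s and [S²⁻] = 3s.
Ksp = [Bi³⁺]^2[S²⁻]^3 = (2s)^2 · (3s)^3 = 108s^5 = 7.4×10⁻⁹⁸
s = 1.5×10⁻²⁰ mol/L
[S²⁻] = 3s = 4.4×10⁻²⁰ mol/L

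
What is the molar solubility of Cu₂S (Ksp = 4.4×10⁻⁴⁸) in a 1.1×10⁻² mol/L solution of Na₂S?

1.0×10⁻²³ M

Cu₂S(s) ⇌ 2 Cu⁺(aq) + S²⁻(aq)
With S²⁻ already at 1.1×10⁻² mol/L and s small, take [S²⁻] ≈ 1.1×10⁻² mol/L and [Cu⁺] = 2s.
Ksp = [Cu⁺]^2[S²⁻] = (2s)^2(1.1×10⁻²)
(2s)^2 = 4.4×10⁻⁴⁸ / (1.1×10⁻²) = 4.0×10⁻⁴⁶
s = 1.0×10⁻²³ mol/L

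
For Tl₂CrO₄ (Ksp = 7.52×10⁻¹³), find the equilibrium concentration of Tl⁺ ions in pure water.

1.15×10⁻⁴ M

Tl₂CrO₄(s) ⇌ 2 Tl⁺(aq) + CrO₄²⁻(aq)
For each mole of Tl₂CrO₄ that dissolves per liter, [Tl⁺] = 2s and [CrO₄²⁻] = s; let s denote this solubility.
Ksp = [Tl⁺]^2[CrO₄²⁻] = (2s)^2 · s = 4s^3 = 7.52×10⁻¹³
s = 5.73×10⁻⁵ M
[Tl⁺] = 2s = 1.15×10⁻⁴ M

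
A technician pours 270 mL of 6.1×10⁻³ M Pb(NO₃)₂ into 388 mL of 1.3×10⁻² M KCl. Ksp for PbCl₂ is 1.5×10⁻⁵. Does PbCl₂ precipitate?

No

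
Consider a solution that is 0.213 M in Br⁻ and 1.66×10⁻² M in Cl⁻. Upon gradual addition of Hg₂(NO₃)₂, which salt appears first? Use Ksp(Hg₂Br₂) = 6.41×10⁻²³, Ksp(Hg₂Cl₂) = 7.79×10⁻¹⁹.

Hg₂Br₂

Each salt precipitates once Q = Ksp for that salt.
For Hg₂Br₂: [Hg₂²⁺] = (Ksp/[Br⁻]^2) = 1.41×10⁻²¹ M
For Hg₂Cl₂: [Hg₂²⁺] = (Ksp/[Cl⁻]^2) = 2.83×10⁻¹⁵ M
Hg₂Br₂ requires the lower [Hg₂²⁺], so it precipitates first.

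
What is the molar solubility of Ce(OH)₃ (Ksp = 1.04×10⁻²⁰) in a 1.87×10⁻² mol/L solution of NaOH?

1.59×10⁻¹⁵ M

Ce(OH)₃(s) ⇌ Ce³⁺(aq) + 3 OH⁻(aq)
Let s be the solubility of Ce(OH)₃ here. The common ion gives [OH⁻] ≈ 1.87×10⁻² mol/L, and [Ce³⁺] = s.
Ksp = [Ce³⁺][OH⁻]^3 = s(1.87×10⁻²)^3
s = 1.04×10⁻²⁰ / (1.87×10⁻²)^3 = 1.59×10⁻¹⁵
s = 1.59×10⁻¹⁵ mol/L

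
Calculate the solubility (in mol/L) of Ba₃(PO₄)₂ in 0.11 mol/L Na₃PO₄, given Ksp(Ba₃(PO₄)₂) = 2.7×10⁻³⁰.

2.0×10⁻¹⁰ M

Ba₃(PO₄)₂(s) ⇌ 3 Ba²⁺(aq) + 2 PO₄³⁻(aq)
PO₄³⁻ is already present at 0.11 mol/L. If s mol/L of Ba₃(PO₄)₂ dissolves, [Ba²⁺] = 3s while [PO₄³⁻] ≈ 0.11 mol/L.
Ksp = [Ba²⁺]^3[PO₄³⁻]^2 = (3s)^3(0.11)^2
(3s)^3 = 2.7×10⁻³⁰ / (0.11)^2 = 2.2×10⁻²⁸
s = 2.0×10⁻¹⁰ mol/L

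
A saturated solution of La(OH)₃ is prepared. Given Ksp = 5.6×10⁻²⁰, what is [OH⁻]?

2.0×10⁻⁵ M

La(OH)₃(s) ⇌ La³⁺(aq) + 3 OH⁻(aq)
With molar solubility s: [La³⁺] = s, [OH⁻] = 3s.
Ksp = [La³⁺][OH⁻]^3 = s · (3s)^3 = 27s^4 = 5.6×10⁻²⁰
s = 6.7×10⁻⁶ mol/L
[OH⁻] = 3s = 2.0×10⁻⁵ mol/L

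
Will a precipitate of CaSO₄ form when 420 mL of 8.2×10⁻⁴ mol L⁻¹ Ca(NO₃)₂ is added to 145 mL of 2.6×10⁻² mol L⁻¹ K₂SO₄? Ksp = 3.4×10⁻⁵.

No

The combined volume is 565 mL.
[Ca²⁺] = (8.2×10⁻⁴)(420)/565 = 6.1×10⁻⁴ mol L⁻¹
[SO₄²⁻] = (2.6×10⁻²)(145)/565 = 6.7×10⁻³ mol L⁻¹
Q = [Ca²⁺][SO₄²⁻] = 4.1×10⁻⁶
Since Q (4.1×10⁻⁶) is less than Ksp (3.4×10⁻⁵), no CaSO₄ precipitates.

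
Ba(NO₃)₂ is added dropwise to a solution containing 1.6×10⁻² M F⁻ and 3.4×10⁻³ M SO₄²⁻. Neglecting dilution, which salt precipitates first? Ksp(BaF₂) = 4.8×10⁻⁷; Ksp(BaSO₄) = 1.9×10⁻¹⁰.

Precipitation begins when Q = Ksp.
For BaF₂: [Ba²⁺] = (Ksp/[F⁻]^2) = 1.9×10⁻³ M
For BaSO₄: [Ba²⁺] = (Ksp/[SO₄²⁻]) = 5.6×10⁻⁸ M
Since BaSO₄ needs less Ba²⁺ to reach saturation, it precipitates first.

BaSO₄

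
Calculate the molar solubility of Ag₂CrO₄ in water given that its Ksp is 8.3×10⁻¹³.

5.9×10⁻⁵ M

Ag₂CrO₄(s) ⇌ 2 Ag⁺(aq) + CrO₄²⁻(aq)
With molar solubility s: [Ag⁺] = 2s, [CrO₄²⁻] = s.
Ksp = [Ag⁺]^2[CrO₄²⁻] = (2s)^2 · s = 4s^3
4s^3 = 8.3×10⁻¹³  ⇒  s^3 = 2.1×10⁻¹³
s = 5.9×10⁻⁵ M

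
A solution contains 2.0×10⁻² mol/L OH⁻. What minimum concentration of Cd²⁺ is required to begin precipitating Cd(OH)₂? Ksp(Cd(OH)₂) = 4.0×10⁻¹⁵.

1.0×10⁻¹¹ M

Each salt precipitates once Q = Ksp for that salt.
Cd(OH)₂(s) ⇌ Cd²⁺(aq) + 2 OH⁻(aq)
Ksp = [Cd²⁺][OH⁻]^2 = [Cd²⁺](2.0×10⁻²)^2
[Cd²⁺] = 4.0×10⁻¹⁵ / (2.0×10⁻²)^2 = 1.0×10⁻¹¹
[Cd²⁺] = 1.0×10⁻¹¹ mol/L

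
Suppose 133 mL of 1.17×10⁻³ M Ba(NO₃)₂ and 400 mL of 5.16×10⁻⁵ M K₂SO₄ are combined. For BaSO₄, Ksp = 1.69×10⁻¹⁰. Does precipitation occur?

Yes

Total volume after mixing = 133 + 400 = 533 mL.
[Ba²⁺] = (1.17×10⁻³)(133)/533 = 2.92×10⁻⁴ M
[SO₄²⁻] = (5.16×10⁻⁵)(400)/533 = 3.87×10⁻⁵ M
Q = [Ba²⁺][SO₄²⁻] = 1.13×10⁻⁸
Q = 1.13×10⁻⁸ > Ksp = 1.69×10⁻¹⁰, so the solution is supersaturated and BaSO₄ precipitates.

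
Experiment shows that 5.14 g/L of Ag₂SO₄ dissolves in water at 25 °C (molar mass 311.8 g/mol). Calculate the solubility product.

s = (5.14 g L⁻¹)/(311.8 g mol⁻¹) = 1.6485×10⁻² M
Ag₂SO₄(s) ⇌ 2 Ag⁺(aq) + SO₄²⁻(aq)
Let s be the molar solubility. Then [Ag⁺] = 2s and [SO₄²⁻] = s.
Ksp = [Ag⁺]^2[SO₄²⁻] = (2s)^2 · s = 4s^3
Ksp = 4 × (1.6485×10⁻²)^3 = 1.79×10⁻⁵

Ksp = 1.79×10⁻⁵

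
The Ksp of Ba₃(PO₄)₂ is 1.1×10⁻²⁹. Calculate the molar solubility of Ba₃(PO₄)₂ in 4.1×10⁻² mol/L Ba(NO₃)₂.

2.0×10⁻¹³ M

Ba₃(PO₄)₂(s) ⇌ 3 Ba²⁺(aq) + 2 PO₄³⁻(aq)
Ba²⁺ is already present at 4.1×10⁻² mol/L. If s mol/L of Ba₃(PO₄)₂ dissolves, [PO₄³⁻] = 2s while [Ba²⁺] ≈ 4.1×10⁻² mol/L.
Ksp = [Ba²⁺]^3[PO₄³⁻]^2 = (4.1×10⁻²)^3(2s)^2
(2s)^2 = 1.1×10⁻²⁹ / (4.1×10⁻²)^3 = 1.6×10⁻²⁵
s = 2.0×10⁻¹³ mol/L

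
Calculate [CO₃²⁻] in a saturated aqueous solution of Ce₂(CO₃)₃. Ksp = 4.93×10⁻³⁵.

Ce₂(CO₃)₃(s) ⇌ 2 Ce³⁺(aq) + 3 CO₃²⁻(aq)
For each mole of Ce₂(CO₃)₃ that dissolves per liter, [Ce³⁺] = 2s and [CO₃²⁻] = 3s; let s denote this solubility.
Ksp = [Ce³⁺]^2[CO₃²⁻]^3 = (2s)^2 · (3s)^3 = 108s^5 = 4.93×10⁻³⁵
s = 5.39×10⁻⁸ M
[CO₃²⁻] = 3s = 1.62×10⁻⁷ M

1.62×10⁻⁷ M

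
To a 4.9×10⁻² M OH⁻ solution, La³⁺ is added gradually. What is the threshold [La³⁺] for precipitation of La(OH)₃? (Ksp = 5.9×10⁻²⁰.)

Precipitation of each salt begins when its ion product equals Ksp.
La(OH)₃(s) ⇌ La³⁺(aq) + 3 OH⁻(aq)
Ksp = [La³⁺][OH⁻]^3 = [La³⁺](4.9×10⁻²)^3
[La³⁺] = 5.9×10⁻²⁰ / (4.9×10⁻²)^3 = 5.0×10⁻¹⁶
[La³⁺] = 5.0×10⁻¹⁶ M

5.0×10⁻¹⁶ M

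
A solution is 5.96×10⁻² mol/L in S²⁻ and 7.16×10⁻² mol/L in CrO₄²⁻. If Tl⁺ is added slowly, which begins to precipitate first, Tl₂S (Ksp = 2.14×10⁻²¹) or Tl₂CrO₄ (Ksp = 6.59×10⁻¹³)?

Precipitation of each salt begins when its ion product equals Ksp.
For Tl₂S: [Tl⁺] = (Ksp/[S²⁻])^(1/2) = 1.89×10⁻¹⁰ mol/L
For Tl₂CrO₄: [Tl⁺] = (Ksp/[CrO₄²⁻])^(1/2) = 3.03×10⁻⁶ mol/L
Tl₂S requires the lower [Tl⁺], so it precipitates first.

Tl₂S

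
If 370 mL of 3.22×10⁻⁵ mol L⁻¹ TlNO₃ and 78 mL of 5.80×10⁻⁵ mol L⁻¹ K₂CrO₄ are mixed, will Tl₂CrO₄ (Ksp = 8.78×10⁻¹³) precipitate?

The combined volume is 448 mL.
[Tl⁺] = (3.22×10⁻⁵)(370)/448 = 2.66×10⁻⁵ mol L⁻¹
[CrO₄²⁻] = (5.80×10⁻⁵)(78)/448 = 1.01×10⁻⁵ mol L⁻¹
Q = [Tl⁺]^2[CrO₄²⁻] = 7.14×10⁻¹⁵
Since Q (7.14×10⁻¹⁵) is less than Ksp (8.78×10⁻¹³), no Tl₂CrO₄ precipitates.

No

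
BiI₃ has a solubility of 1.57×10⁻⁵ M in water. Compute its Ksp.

Ksp = 1.64×10⁻¹⁸

BiI₃(s) ⇌ Bi³⁺(aq) + 3 I⁻(aq)
Call the molar solubility s, so that [Bi³⁺] = s and [I⁻] = 3s.
Ksp = [Bi³⁺][I⁻]^3 = s · (3s)^3 = 27s^4
Ksp = 27 × (1.57×10⁻⁵)^4 = 1.64×10⁻¹⁸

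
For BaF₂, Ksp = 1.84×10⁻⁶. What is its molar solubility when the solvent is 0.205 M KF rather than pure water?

BaF₂(s) ⇌ Ba²⁺(aq) + 2 F⁻(aq)
With F⁻ already at 0.205 M and s small, take [F⁻] ≈ 0.205 M and [Ba²⁺] = s.
Ksp = [Ba²⁺][F⁻]^2 = s(0.205)^2
s = 1.84×10⁻⁶ / (0.205)^2 = 4.38×10⁻⁵
s = 4.38×10⁻⁵ M

4.38×10⁻⁵ M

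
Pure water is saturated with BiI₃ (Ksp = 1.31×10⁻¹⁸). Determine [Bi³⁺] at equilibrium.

1.48×10⁻⁵ M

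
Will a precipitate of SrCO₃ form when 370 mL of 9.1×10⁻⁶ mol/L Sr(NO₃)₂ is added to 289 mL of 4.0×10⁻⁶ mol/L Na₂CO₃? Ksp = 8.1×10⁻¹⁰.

After mixing, V = 370 mL + 289 mL = 659 mL.
[Sr²⁺] = (9.1×10⁻⁶)(370)/659 = 5.1×10⁻⁶ mol/L
[CO₃²⁻] = (4.0×10⁻⁶)(289)/659 = 1.8×10⁻⁶ mol/L
Q = [Sr²⁺][CO₃²⁻] = 9.0×10⁻¹²
Since Q (9.0×10⁻¹²) is less than Ksp (8.1×10⁻¹⁰), no SrCO₃ precipitates.

No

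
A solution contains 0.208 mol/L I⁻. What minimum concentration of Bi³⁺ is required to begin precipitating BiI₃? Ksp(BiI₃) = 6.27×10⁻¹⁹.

6.97×10⁻¹⁷ M

Each salt precipitates once Q = Ksp for that salt.
BiI₃(s) ⇌ Bi³⁺(aq) + 3 I⁻(aq)
Ksp = [Bi³⁺][I⁻]^3 = [Bi³⁺](0.208)^3
[Bi³⁺] = 6.27×10⁻¹⁹ / (0.208)^3 = 6.97×10⁻¹⁷
[Bi³⁺] = 6.97×10⁻¹⁷ mol/L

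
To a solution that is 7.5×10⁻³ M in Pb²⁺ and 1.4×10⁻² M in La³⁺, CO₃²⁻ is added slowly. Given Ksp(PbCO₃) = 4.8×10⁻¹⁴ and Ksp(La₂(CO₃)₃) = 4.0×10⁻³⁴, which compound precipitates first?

Precipitation begins when Q = Ksp.
For PbCO₃: [CO₃²⁻] = (Ksp/[Pb²⁺]) = 6.4×10⁻¹² M
For La₂(CO₃)₃: [CO₃²⁻] = (Ksp/[La³⁺]^2)^(1/3) = 1.3×10⁻¹⁰ M
Since PbCO₃ needs less CO₃²⁻ to reach saturation, it precipitates first.

PbCO₃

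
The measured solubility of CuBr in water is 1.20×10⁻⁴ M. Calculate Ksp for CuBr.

CuBr(s) ⇌ Cu⁺(aq) + Br⁻(aq)
Let s be the molar solubility. Then [Cu⁺] = s and [Br⁻] = s.
Ksp = [Cu⁺][Br⁻] = s · s = s^2
Ksp = (1.20×10⁻⁴)^2 = 1.44×10⁻⁸

Ksp = 1.44×10⁻⁸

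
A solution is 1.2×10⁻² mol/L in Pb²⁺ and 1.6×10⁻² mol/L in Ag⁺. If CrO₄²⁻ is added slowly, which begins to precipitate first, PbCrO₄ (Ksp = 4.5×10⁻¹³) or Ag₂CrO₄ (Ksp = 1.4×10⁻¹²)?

PbCrO₄

Precipitation of each salt begins when its ion product equals Ksp.
For PbCrO₄: [CrO₄²⁻] = (Ksp/[Pb²⁺]) = 3.8×10⁻¹¹ mol/L
For Ag₂CrO₄: [CrO₄²⁻] = (Ksp/[Ag⁺]^2) = 5.5×10⁻⁹ mol/L
Since PbCrO₄ needs less CrO₄²⁻ to reach saturation, it precipitates first.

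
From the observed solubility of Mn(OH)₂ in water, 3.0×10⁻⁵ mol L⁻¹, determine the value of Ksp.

Ksp = 1.1×10⁻¹³

Mn(OH)₂(s) ⇌ Mn²⁺(aq) + 2 OH⁻(aq)
If s mol/L of Mn(OH)₂ dissolves, [Mn²⁺] = s and [OH⁻] = 2s.
Ksp = [Mn²⁺][OH⁻]^2 = s · (2s)^2 = 4s^3
Ksp = 4 × (3.0×10⁻⁵)^3 = 1.1×10⁻¹³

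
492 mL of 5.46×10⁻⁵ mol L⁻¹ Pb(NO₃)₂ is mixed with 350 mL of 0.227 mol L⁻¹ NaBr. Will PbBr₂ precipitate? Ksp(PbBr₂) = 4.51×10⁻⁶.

No

The combined volume is 842 mL.
[Pb²⁺] = (5.46×10⁻⁵)(492)/842 = 3.19×10⁻⁵ mol L⁻¹
[Br⁻] = (0.227)(350)/842 = 9.44×10⁻² mol L⁻¹
Q = [Pb²⁺][Br⁻]^2 = 2.84×10⁻⁷
Q < Ksp (2.84×10⁻⁷ vs 4.51×10⁻⁶); the solution remains unsaturated and no precipitate forms.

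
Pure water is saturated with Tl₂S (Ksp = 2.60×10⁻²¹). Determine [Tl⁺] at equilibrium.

Tl₂S(s) ⇌ 2 Tl⁺(aq) + S²⁻(aq)
Call the molar solubility s, so that [Tl⁺] = 2s and [S²⁻] = s.
Ksp = [Tl⁺]^2[S²⁻] = (2s)^2 · s = 4s^3 = 2.60×10⁻²¹
s = 8.66×10⁻⁸ mol/L
[Tl⁺] = 2s = 1.73×10⁻⁷ mol/L

1.73×10⁻⁷ M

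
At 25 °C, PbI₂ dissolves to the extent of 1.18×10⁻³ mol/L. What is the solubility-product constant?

PbI₂(s) ⇌ Pb²⁺(aq) + 2 I⁻(aq)
For each mole of PbI₂ that dissolves per liter, [Pb²⁺] = s and [I⁻] = 2s; let s denote this solubility.
Ksp = [Pb²⁺][I⁻]^2 = s · (2s)^2 = 4s^3
Ksp = 4 × (1.18×10⁻³)^3 = 6.57×10⁻⁹

Ksp = 6.57×10⁻⁹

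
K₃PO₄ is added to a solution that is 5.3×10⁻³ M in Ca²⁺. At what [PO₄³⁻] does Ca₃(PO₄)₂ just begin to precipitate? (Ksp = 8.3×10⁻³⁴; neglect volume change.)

7.5×10⁻¹⁴ M

The threshold for precipitation is Q = Ksp.
Ca₃(PO₄)₂(s) ⇌ 3 Ca²⁺(aq) + 2 PO₄³⁻(aq)
Ksp = [Ca²⁺]^3[PO₄³⁻]^2 = [PO₄³⁻]^2(5.3×10⁻³)^3
[PO₄³⁻]^2 = 8.3×10⁻³⁴ / (5.3×10⁻³)^3 = 5.6×10⁻²⁷
[PO₄³⁻] = 7.5×10⁻¹⁴ M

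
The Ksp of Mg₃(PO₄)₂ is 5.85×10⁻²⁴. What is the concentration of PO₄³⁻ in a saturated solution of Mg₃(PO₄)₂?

1.77×10⁻⁵ M

Mg₃(PO₄)₂(s) ⇌ 3 Mg²⁺(aq) + 2 PO₄³⁻(aq)
For each mole of Mg₃(PO₄)₂ that dissolves per liter, [Mg²⁺] = 3s and [PO₄³⁻] = 2s; let s denote this solubility.
Ksp = [Mg²⁺]^3[PO₄³⁻]^2 = (3s)^3 · (2s)^2 = 108s^5 = 5.85×10⁻²⁴
s = 8.85×10⁻⁶ mol L⁻¹
[PO₄³⁻] = 2s = 1.77×10⁻⁵ mol L⁻¹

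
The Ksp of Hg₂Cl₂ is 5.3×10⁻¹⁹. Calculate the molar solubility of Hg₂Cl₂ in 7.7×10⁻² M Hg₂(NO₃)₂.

Hg₂Cl₂(s) ⇌ Hg₂²⁺(aq) + 2 Cl⁻(aq)
Let s be the solubility of Hg₂Cl₂ here. The common ion gives [Hg₂²⁺] ≈ 7.7×10⁻² M, and [Cl⁻] = 2s.
Ksp = [Hg₂²⁺][Cl⁻]^2 = (7.7×10⁻²)(2s)^2
(2s)^2 = 5.3×10⁻¹⁹ / (7.7×10⁻²) = 6.9×10⁻¹⁸
s = 1.3×10⁻⁹ M

1.3×10⁻⁹ M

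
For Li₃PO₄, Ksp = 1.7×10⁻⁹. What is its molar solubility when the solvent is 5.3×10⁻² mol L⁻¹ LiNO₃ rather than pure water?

1.1×10⁻⁵ M

Li₃PO₄(s) ⇌ 3 Li⁺(aq) + PO₄³⁻(aq)
Let s be the solubility of Li₃PO₄ here. The common ion gives [Li⁺] ≈ 5.3×10⁻² mol L⁻¹, and [PO₄³⁻] = s.
Ksp = [Li⁺]^3[PO₄³⁻] = (5.3×10⁻²)^3s
s = 1.7×10⁻⁹ / (5.3×10⁻²)^3 = 1.1×10⁻⁵
s = 1.1×10⁻⁵ mol L⁻¹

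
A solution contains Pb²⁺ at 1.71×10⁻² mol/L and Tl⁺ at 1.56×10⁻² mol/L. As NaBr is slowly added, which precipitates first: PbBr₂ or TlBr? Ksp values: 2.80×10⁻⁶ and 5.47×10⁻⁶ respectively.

The threshold for precipitation is Q = Ksp.
For PbBr₂: [Br⁻] = (Ksp/[Pb²⁺])^(1/2) = 1.28×10⁻² mol/L
For TlBr: [Br⁻] = (Ksp/[Tl⁺]) = 3.51×10⁻⁴ mol/L
Since TlBr needs less Br⁻ to reach saturation, it precipitates first.

TlBr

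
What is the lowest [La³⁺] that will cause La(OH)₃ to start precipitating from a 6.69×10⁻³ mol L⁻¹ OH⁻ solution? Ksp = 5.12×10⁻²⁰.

A salt starts to precipitate once the ion product Q reaches its Ksp.
La(OH)₃(s) ⇌ La³⁺(aq) + 3 OH⁻(aq)
Ksp = [La³⁺][OH⁻]^3 = [La³⁺](6.69×10⁻³)^3
[La³⁺] = 5.12×10⁻²⁰ / (6.69×10⁻³)^3 = 1.71×10⁻¹³
[La³⁺] = 1.71×10⁻¹³ mol L⁻¹

1.71×10⁻¹³ M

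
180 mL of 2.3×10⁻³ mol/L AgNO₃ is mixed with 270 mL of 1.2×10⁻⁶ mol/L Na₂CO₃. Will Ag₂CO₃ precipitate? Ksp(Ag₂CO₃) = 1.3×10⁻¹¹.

Total volume after mixing = 180 + 270 = 450 mL.
[Ag⁺] = (2.3×10⁻³)(180)/450 = 9.2×10⁻⁴ mol/L
[CO₃²⁻] = (1.2×10⁻⁶)(270)/450 = 7.2×10⁻⁷ mol/L
Q = [Ag⁺]^2[CO₃²⁻] = 6.1×10⁻¹³
Since Q (6.1×10⁻¹³) is less than Ksp (1.3×10⁻¹¹), no Ag₂CO₃ precipitates.

No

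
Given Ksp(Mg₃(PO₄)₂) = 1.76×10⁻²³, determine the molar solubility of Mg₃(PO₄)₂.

Mg₃(PO₄)₂(s) ⇌ 3 Mg²⁺(aq) + 2 PO₄³⁻(aq)
Call the molar solubility s, so that [Mg²⁺] = 3s and [PO₄³⁻] = 2s.
Ksp = [Mg²⁺]^3[PO₄³⁻]^2 = (3s)^3 · (2s)^2 = 108s^5
108s^5 = 1.76×10⁻²³  ⇒  s^5 = 1.63×10⁻²⁵
Taking the 5th root, s = 1.10×10⁻⁵ mol L⁻¹.

1.10×10⁻⁵ M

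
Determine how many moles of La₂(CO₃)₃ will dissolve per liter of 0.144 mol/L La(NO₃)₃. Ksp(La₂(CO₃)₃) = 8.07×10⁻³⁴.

La₂(CO₃)₃(s) ⇌ 2 La³⁺(aq) + 3 CO₃²⁻(aq)
The solution already contains La³⁺ at 0.144 mol/L. Let s be the molar solubility of La₂(CO₃)₃.
[La³⁺] ≈ 0.144 mol/L (common ion dominates); [CO₃²⁻] = 3s.
Ksp = [La³⁺]^2[CO₃²⁻]^3 = (0.144)^2(3s)^3
(3s)^3 = 8.07×10⁻³⁴ / (0.144)^2 = 3.89×10⁻³²
s = 1.13×10⁻¹¹ mol/L

1.13×10⁻¹¹ M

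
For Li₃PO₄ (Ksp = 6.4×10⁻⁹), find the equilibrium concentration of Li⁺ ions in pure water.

1.2×10⁻² M

Li₃PO₄(s) ⇌ 3 Li⁺(aq) + PO₄³⁻(aq)
If s mol/L of Li₃PO₄ dissolves, [Li⁺] = 3s and [PO₄³⁻] = s.
Ksp = [Li⁺]^3[PO₄³⁻] = (3s)^3 · s = 27s^4 = 6.4×10⁻⁹
s = 3.9×10⁻³ mol L⁻¹
[Li⁺] = 3s = 1.2×10⁻² mol L⁻¹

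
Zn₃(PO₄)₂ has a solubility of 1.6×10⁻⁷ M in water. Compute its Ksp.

Zn₃(PO₄)₂(s) ⇌ 3 Zn²⁺(aq) + 2 PO₄³⁻(aq)
For each mole of Zn₃(PO₄)₂ that dissolves per liter, [Zn²⁺] = 3s and [PO₄³⁻] = 2s; let s denote this solubility.
Ksp = [Zn²⁺]^3[PO₄³⁻]^2 = (3s)^3 · (2s)^2 = 108s^5
Ksp = 108 × (1.6×10⁻⁷)^5 = 1.1×10⁻³²

Ksp = 1.1×10⁻³²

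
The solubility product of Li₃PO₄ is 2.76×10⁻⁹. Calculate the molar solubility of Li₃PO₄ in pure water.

3.18×10⁻³ M

Li₃PO₄(s) ⇌ 3 Li⁺(aq) + PO₄³⁻(aq)
For each mole of Li₃PO₄ that dissolves per liter, [Li⁺] = 3s and [PO₄³⁻] = s; let s denote this solubility.
Ksp = [Li⁺]^3[PO₄³⁻] = (3s)^3 · s = 27s^4
27s^4 = 2.76×10⁻⁹  ⇒  s^4 = 1.02×10⁻¹⁰
s = 3.18×10⁻³ M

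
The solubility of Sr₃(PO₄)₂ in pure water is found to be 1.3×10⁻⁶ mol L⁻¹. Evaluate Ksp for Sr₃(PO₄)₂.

Ksp = 4.0×10⁻²⁸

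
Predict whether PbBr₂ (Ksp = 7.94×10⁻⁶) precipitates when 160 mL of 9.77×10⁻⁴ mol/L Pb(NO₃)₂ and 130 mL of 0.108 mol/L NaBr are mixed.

No

The combined volume is 290 mL.
[Pb²⁺] = (9.77×10⁻⁴)(160)/290 = 5.39×10⁻⁴ mol/L
[Br⁻] = (0.108)(130)/290 = 4.84×10⁻² mol/L
Q = [Pb²⁺][Br⁻]^2 = 1.26×10⁻⁶
Q < Ksp (1.26×10⁻⁶ vs 7.94×10⁻⁶); the solution remains unsaturated and no precipitate forms.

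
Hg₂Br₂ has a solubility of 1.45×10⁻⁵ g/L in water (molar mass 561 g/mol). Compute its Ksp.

Molar solubility s = (1.45×10⁻⁵ g/L) / (561 g/mol) = 2.5847×10⁻⁸ mol/L
Hg₂Br₂(s) ⇌ Hg₂²⁺(aq) + 2 Br⁻(aq)
Call the molar solubility s, so that [Hg₂²⁺] = s and [Br⁻] = 2s.
Ksp = [Hg₂²⁺][Br⁻]^2 = s · (2s)^2 = 4s^3
Ksp = 4 × (2.5847×10⁻⁸)^3 = 6.91×10⁻²³

Ksp = 6.91×10⁻²³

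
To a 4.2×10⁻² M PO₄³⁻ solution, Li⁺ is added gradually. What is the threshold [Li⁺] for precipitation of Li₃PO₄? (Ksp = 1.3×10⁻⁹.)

3.1×10⁻³ M

Precipitation of each salt begins when its ion product equals Ksp.
Li₃PO₄(s) ⇌ 3 Li⁺(aq) + PO₄³⁻(aq)
Ksp = [Li⁺]^3[PO₄³⁻] = [Li⁺]^3(4.2×10⁻²)
[Li⁺]^3 = 1.3×10⁻⁹ / (4.2×10⁻²) = 3.1×10⁻⁸
[Li⁺] = 3.1×10⁻³ M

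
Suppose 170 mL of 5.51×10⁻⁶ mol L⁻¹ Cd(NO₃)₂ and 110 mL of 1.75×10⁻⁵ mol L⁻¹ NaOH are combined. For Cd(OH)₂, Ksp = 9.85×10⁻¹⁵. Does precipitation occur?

No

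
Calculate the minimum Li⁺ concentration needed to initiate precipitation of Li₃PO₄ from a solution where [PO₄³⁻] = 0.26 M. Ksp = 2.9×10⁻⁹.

Each salt precipitates once Q = Ksp for that salt.
Li₃PO₄(s) ⇌ 3 Li⁺(aq) + PO₄³⁻(aq)
Ksp = [Li⁺]^3[PO₄³⁻] = [Li⁺]^3(0.26)
[Li⁺]^3 = 2.9×10⁻⁹ / (0.26) = 1.1×10⁻⁸
[Li⁺] = 2.2×10⁻³ M

2.2×10⁻³ M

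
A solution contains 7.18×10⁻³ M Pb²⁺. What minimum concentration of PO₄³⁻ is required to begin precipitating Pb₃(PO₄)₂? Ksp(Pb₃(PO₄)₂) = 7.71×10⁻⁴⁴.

4.56×10⁻¹⁹ M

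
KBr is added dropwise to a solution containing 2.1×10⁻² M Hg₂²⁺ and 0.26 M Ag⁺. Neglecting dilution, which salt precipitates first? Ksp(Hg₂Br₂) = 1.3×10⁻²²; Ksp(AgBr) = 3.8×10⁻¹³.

AgBr

Each salt precipitates once Q = Ksp for that salt.
For Hg₂Br₂: [Br⁻] = (Ksp/[Hg₂²⁺])^(1/2) = 7.9×10⁻¹¹ M
For AgBr: [Br⁻] = (Ksp/[Ag⁺]) = 1.5×10⁻¹² M
AgBr requires the lower [Br⁻], so it precipitates first.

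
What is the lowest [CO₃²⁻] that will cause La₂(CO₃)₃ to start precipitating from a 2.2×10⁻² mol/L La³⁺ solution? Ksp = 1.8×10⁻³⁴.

Each salt precipitates once Q = Ksp for that salt.
La₂(CO₃)₃(s) ⇌ 2 La³⁺(aq) + 3 CO₃²⁻(aq)
Ksp = [La³⁺]^2[CO₃²⁻]^3 = [CO₃²⁻]^3(2.2×10⁻²)^2
[CO₃²⁻]^3 = 1.8×10⁻³⁴ / (2.2×10⁻²)^2 = 3.7×10⁻³¹
[CO₃²⁻] = 7.2×10⁻¹¹ mol/L

7.2×10⁻¹¹ M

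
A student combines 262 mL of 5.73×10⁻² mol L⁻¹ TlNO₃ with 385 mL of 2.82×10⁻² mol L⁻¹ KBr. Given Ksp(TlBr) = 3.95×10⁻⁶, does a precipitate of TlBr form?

Yes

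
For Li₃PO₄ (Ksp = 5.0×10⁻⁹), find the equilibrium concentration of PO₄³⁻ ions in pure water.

3.7×10⁻³ M

Li₃PO₄(s) ⇌ 3 Li⁺(aq) + PO₄³⁻(aq)
Call the molar solubility s, so that [Li⁺] = 3s and [PO₄³⁻] = s.
Ksp = [Li⁺]^3[PO₄³⁻] = (3s)^3 · s = 27s^4 = 5.0×10⁻⁹
s = 3.7×10⁻³ mol/L
[PO₄³⁻] = s = 3.7×10⁻³ mol/L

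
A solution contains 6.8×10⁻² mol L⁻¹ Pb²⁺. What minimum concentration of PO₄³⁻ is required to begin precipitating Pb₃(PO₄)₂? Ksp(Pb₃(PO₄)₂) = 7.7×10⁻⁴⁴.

Precipitation of each salt begins when its ion product equals Ksp.
Pb₃(PO₄)₂(s) ⇌ 3 Pb²⁺(aq) + 2 PO₄³⁻(aq)
Ksp = [Pb²⁺]^3[PO₄³⁻]^2 = [PO₄³⁻]^2(6.8×10⁻²)^3
[PO₄³⁻]^2 = 7.7×10⁻⁴⁴ / (6.8×10⁻²)^3 = 2.4×10⁻⁴⁰
[PO₄³⁻] = 1.6×10⁻²⁰ mol L⁻¹

1.6×10⁻²⁰ M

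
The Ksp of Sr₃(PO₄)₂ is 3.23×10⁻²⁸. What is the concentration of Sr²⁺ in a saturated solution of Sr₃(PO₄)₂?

Sr₃(PO₄)₂(s) ⇌ 3 Sr²⁺(aq) + 2 PO₄³⁻(aq)
Let s be the molar solubility. Then [Sr²⁺] = 3s and [PO₄³⁻] = 2s.
Ksp = [Sr²⁺]^3[PO₄³⁻]^2 = (3s)^3 · (2s)^2 = 108s^5 = 3.23×10⁻²⁸
s = 1.24×10⁻⁶ mol L⁻¹
[Sr²⁺] = 3s = 3.73×10⁻⁶ mol L⁻¹

3.73×10⁻⁶ M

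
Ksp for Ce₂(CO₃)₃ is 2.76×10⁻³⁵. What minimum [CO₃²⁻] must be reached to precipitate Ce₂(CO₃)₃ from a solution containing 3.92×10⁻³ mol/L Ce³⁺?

Each salt precipitates once Q = Ksp for that salt.
Ce₂(CO₃)₃(s) ⇌ 2 Ce³⁺(aq) + 3 CO₃²⁻(aq)
Ksp = [Ce³⁺]^2[CO₃²⁻]^3 = [CO₃²⁻]^3(3.92×10⁻³)^2
[CO₃²⁻]^3 = 2.76×10⁻³⁵ / (3.92×10⁻³)^2 = 1.80×10⁻³⁰
[CO₃²⁻] = 1.22×10⁻¹⁰ mol/L

1.22×10⁻¹⁰ M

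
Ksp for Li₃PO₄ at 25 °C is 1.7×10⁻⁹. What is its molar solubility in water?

Li₃PO₄(s) ⇌ 3 Li⁺(aq) + PO₄³⁻(aq)
With molar solubility s: [Li⁺] = 3s, [PO₄³⁻] = s.
Ksp = [Li⁺]^3[PO₄³⁻] = (3s)^3 · s = 27s^4
27s^4 = 1.7×10⁻⁹  ⇒  s^4 = 6.3×10⁻¹¹
s = (6.3×10⁻¹¹)^(1/4) = 2.8×10⁻³ mol/L

2.8×10⁻³ M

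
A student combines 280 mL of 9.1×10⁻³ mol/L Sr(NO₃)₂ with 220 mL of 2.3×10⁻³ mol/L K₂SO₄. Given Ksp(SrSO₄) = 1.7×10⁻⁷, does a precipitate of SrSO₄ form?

Yes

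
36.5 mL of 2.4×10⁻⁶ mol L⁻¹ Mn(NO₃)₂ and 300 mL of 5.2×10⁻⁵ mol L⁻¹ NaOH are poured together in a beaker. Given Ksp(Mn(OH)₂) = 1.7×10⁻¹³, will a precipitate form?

No

After mixing, V = 36.5 mL + 300 mL = 336.5 mL.
[Mn²⁺] = (2.4×10⁻⁶)(36.5)/336.5 = 2.6×10⁻⁷ mol L⁻¹
[OH⁻] = (5.2×10⁻⁵)(300)/336.5 = 4.6×10⁻⁵ mol L⁻¹
Q = [Mn²⁺][OH⁻]^2 = 5.6×10⁻¹⁶
Q = 5.6×10⁻¹⁶ < Ksp = 1.7×10⁻¹³, so the solution is unsaturated and no precipitate forms.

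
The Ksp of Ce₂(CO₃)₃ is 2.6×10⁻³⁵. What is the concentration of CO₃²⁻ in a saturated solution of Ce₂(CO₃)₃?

Ce₂(CO₃)₃(s) ⇌ 2 Ce³⁺(aq) + 3 CO₃²⁻(aq)
If s mol/L of Ce₂(CO₃)₃ dissolves, [Ce³⁺] = 2s and [CO₃²⁻] = 3s.
Ksp = [Ce³⁺]^2[CO₃²⁻]^3 = (2s)^2 · (3s)^3 = 108s^5 = 2.6×10⁻³⁵
s = 4.7×10⁻⁸ M
[CO₃²⁻] = 3s = 1.4×10⁻⁷ M

1.4×10⁻⁷ M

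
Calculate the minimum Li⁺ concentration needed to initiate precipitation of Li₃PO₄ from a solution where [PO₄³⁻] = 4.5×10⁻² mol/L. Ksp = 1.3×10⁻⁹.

3.1×10⁻³ M

The threshold for precipitation is Q = Ksp.
Li₃PO₄(s) ⇌ 3 Li⁺(aq) + PO₄³⁻(aq)
Ksp = [Li⁺]^3[PO₄³⁻] = [Li⁺]^3(4.5×10⁻²)
[Li⁺]^3 = 1.3×10⁻⁹ / (4.5×10⁻²) = 2.9×10⁻⁸
[Li⁺] = 3.1×10⁻³ mol/L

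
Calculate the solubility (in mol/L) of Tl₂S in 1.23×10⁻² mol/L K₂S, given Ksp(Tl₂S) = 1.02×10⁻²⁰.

4.55×10⁻¹⁰ M

Tl₂S(s) ⇌ 2 Tl⁺(aq) + S²⁻(aq)
The solution already contains S²⁻ at 1.23×10⁻² mol/L. Let s be the molar solubility of Tl₂S.
[S²⁻] ≈ 1.23×10⁻² mol/L (common ion dominates); [Tl⁺] = 2s.
Ksp = [Tl⁺]^2[S²⁻] = (2s)^2(1.23×10⁻²)
(2s)^2 = 1.02×10⁻²⁰ / (1.23×10⁻²) = 8.29×10⁻¹⁹
s = 4.55×10⁻¹⁰ mol/L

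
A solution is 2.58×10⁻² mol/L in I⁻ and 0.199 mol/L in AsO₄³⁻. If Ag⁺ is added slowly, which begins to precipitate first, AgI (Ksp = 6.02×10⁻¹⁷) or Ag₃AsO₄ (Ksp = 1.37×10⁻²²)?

AgI

The threshold for precipitation is Q = Ksp.
For AgI: [Ag⁺] = (Ksp/[I⁻]) = 2.33×10⁻¹⁵ mol/L
For Ag₃AsO₄: [Ag⁺] = (Ksp/[AsO₄³⁻])^(1/3) = 8.83×10⁻⁸ mol/L
Since AgI needs less Ag⁺ to reach saturation, it precipitates first.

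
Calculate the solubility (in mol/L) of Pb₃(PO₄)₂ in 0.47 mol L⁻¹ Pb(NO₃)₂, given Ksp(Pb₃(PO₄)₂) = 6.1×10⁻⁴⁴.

Pb₃(PO₄)₂(s) ⇌ 3 Pb²⁺(aq) + 2 PO₄³⁻(aq)
With Pb²⁺ already at 0.47 mol L⁻¹ and s small, take [Pb²⁺] ≈ 0.47 mol L⁻¹ and [PO₄³⁻] = 2s.
Ksp = [Pb²⁺]^3[PO₄³⁻]^2 = (0.47)^3(2s)^2
(2s)^2 = 6.1×10⁻⁴⁴ / (0.47)^3 = 5.9×10⁻⁴³
s = 3.8×10⁻²² mol L⁻¹

3.8×10⁻²² M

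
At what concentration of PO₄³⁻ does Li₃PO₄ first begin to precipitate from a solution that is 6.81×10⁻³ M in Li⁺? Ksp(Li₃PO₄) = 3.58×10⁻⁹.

Each salt precipitates once Q = Ksp for that salt.
Li₃PO₄(s) ⇌ 3 Li⁺(aq) + PO₄³⁻(aq)
Ksp = [Li⁺]^3[PO₄³⁻] = [PO₄³⁻](6.81×10⁻³)^3
[PO₄³⁻] = 3.58×10⁻⁹ / (6.81×10⁻³)^3 = 1.13×10⁻²
[PO₄³⁻] = 1.13×10⁻² M

1.13×10⁻² M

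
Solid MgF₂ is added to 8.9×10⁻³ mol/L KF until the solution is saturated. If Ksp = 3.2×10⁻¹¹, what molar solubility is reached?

4.0×10⁻⁷ M

MgF₂(s) ⇌ Mg²⁺(aq) + 2 F⁻(aq)
With F⁻ already at 8.9×10⁻³ mol/L and s small, take [F⁻] ≈ 8.9×10⁻³ mol/L and [Mg²⁺] = s.
Ksp = [Mg²⁺][F⁻]^2 = s(8.9×10⁻³)^2
s = 3.2×10⁻¹¹ / (8.9×10⁻³)^2 = 4.0×10⁻⁷
s = 4.0×10⁻⁷ mol/L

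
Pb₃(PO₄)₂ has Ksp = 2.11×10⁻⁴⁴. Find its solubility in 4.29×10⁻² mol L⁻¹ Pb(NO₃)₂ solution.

Pb₃(PO₄)₂(s) ⇌ 3 Pb²⁺(aq) + 2 PO₄³⁻(aq)
With Pb²⁺ already at 4.29×10⁻² mol L⁻¹ and s small, take [Pb²⁺] ≈ 4.29×10⁻² mol L⁻¹ and [PO₄³⁻] = 2s.
Ksp = [Pb²⁺]^3[PO₄³⁻]^2 = (4.29×10⁻²)^3(2s)^2
(2s)^2 = 2.11×10⁻⁴⁴ / (4.29×10⁻²)^3 = 2.67×10⁻⁴⁰
s = 8.17×10⁻²¹ mol L⁻¹

8.17×10⁻²¹ M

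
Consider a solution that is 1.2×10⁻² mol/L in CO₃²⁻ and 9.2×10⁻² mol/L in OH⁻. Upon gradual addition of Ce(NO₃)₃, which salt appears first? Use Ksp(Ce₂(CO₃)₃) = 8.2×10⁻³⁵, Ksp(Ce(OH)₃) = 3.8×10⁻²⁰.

Precipitation begins when Q = Ksp.
For Ce₂(CO₃)₃: [Ce³⁺] = (Ksp/[CO₃²⁻]^3)^(1/2) = 6.9×10⁻¹⁵ mol/L
For Ce(OH)₃: [Ce³⁺] = (Ksp/[OH⁻]^3) = 4.9×10⁻¹⁷ mol/L
The smaller threshold [Ce³⁺] is reached first, so Ce(OH)₃ precipitates first.

Ce(OH)₃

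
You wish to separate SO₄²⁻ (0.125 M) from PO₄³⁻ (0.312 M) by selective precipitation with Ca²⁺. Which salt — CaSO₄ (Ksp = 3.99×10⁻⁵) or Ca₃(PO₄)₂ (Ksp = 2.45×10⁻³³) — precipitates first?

Ca₃(PO₄)₂

The threshold for precipitation is Q = Ksp.
For CaSO₄: [Ca²⁺] = (Ksp/[SO₄²⁻]) = 3.19×10⁻⁴ M
For Ca₃(PO₄)₂: [Ca²⁺] = (Ksp/[PO₄³⁻]^2)^(1/3) = 2.93×10⁻¹¹ M
Ca₃(PO₄)₂ requires the lower [Ca²⁺], so it precipitates first.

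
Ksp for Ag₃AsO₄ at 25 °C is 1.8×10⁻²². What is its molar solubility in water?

Ag₃AsO₄(s) ⇌ 3 Ag⁺(aq) + AsO₄³⁻(aq)
Call the molar solubility s, so that [Ag⁺] = 3s and [AsO₄³⁻] = s.
Ksp = [Ag⁺]^3[AsO₄³⁻] = (3s)^3 · s = 27s^4
27s^4 = 1.8×10⁻²²  ⇒  s^4 = 6.7×10⁻²⁴
s = (6.7×10⁻²⁴)^(1/4) = 1.6×10⁻⁶ mol/L

1.6×10⁻⁶ M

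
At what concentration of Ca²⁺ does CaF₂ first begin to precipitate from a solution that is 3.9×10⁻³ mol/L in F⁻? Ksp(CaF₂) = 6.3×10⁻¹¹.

Each salt precipitates once Q = Ksp for that salt.
CaF₂(s) ⇌ Ca²⁺(aq) + 2 F⁻(aq)
Ksp = [Ca²⁺][F⁻]^2 = [Ca²⁺](3.9×10⁻³)^2
[Ca²⁺] = 6.3×10⁻¹¹ / (3.9×10⁻³)^2 = 4.1×10⁻⁶
[Ca²⁺] = 4.1×10⁻⁶ mol/L

4.1×10⁻⁶ M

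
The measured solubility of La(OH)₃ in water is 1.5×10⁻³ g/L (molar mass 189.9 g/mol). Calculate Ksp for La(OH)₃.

Molar solubility s = (1.5×10⁻³ g/L) / (189.9 g/mol) = 7.899×10⁻⁶ mol/L
La(OH)₃(s) ⇌ La³⁺(aq) + 3 OH⁻(aq)
If s mol/L of La(OH)₃ dissolves, [La³⁺] = s and [OH⁻] = 3s.
Ksp = [La³⁺][OH⁻]^3 = s · (3s)^3 = 27s^4
Ksp = 27 × (7.899×10⁻⁶)^4 = 1.1×10⁻¹⁹

Ksp = 1.1×10⁻¹⁹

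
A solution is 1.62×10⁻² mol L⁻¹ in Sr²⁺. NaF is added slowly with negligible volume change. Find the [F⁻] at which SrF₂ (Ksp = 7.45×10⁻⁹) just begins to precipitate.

Precipitation of each salt begins when its ion product equals Ksp.
SrF₂(s) ⇌ Sr²⁺(aq) + 2 F⁻(aq)
Ksp = [Sr²⁺][F⁻]^2 = [F⁻]^2(1.62×10⁻²)
[F⁻]^2 = 7.45×10⁻⁹ / (1.62×10⁻²) = 4.60×10⁻⁷
[F⁻] = 6.78×10⁻⁴ mol L⁻¹

6.78×10⁻⁴ M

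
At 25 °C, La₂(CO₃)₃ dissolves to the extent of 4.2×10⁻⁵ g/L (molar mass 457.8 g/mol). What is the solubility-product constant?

Ksp = 7.0×10⁻³⁴

s = (4.2×10⁻⁵ g L⁻¹)/(457.8 g mol⁻¹) = 9.174×10⁻⁸ M
La₂(CO₃)₃(s) ⇌ 2 La³⁺(aq) + 3 CO₃²⁻(aq)
Call the molar solubility s, so that [La³⁺] = 2s and [CO₃²⁻] = 3s.
Ksp = [La³⁺]^2[CO₃²⁻]^3 = (2s)^2 · (3s)^3 = 108s^5
Ksp = 108 × (9.174×10⁻⁸)^5 = 7.0×10⁻³⁴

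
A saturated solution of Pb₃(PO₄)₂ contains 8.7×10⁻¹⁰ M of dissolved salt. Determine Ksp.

Pb₃(PO₄)₂(s) ⇌ 3 Pb²⁺(aq) + 2 PO₄³⁻(aq)
For each mole of Pb₃(PO₄)₂ that dissolves per liter, [Pb²⁺] = 3s and [PO₄³⁻] = 2s; let s denote this solubility.
Ksp = [Pb²⁺]^3[PO₄³⁻]^2 = (3s)^3 · (2s)^2 = 108s^5
Ksp = 108 × (8.7×10⁻¹⁰)^5 = 5.4×10⁻⁴⁴

Ksp = 5.4×10⁻⁴⁴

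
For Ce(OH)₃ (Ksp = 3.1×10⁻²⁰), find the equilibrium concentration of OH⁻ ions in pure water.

Ce(OH)₃(s) ⇌ Ce³⁺(aq) + 3 OH⁻(aq)
Let s be the molar solubility. Then [Ce³⁺] = s and [OH⁻] = 3s.
Ksp = [Ce³⁺][OH⁻]^3 = s · (3s)^3 = 27s^4 = 3.1×10⁻²⁰
s = 5.8×10⁻⁶ M
[OH⁻] = 3s = 1.7×10⁻⁵ M

1.7×10⁻⁵ M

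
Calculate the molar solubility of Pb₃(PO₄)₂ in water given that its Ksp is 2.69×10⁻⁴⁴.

Pb₃(PO₄)₂(s) ⇌ 3 Pb²⁺(aq) + 2 PO₄³⁻(aq)
If s mol/L of Pb₃(PO₄)₂ dissolves, [Pb²⁺] = 3s and [PO₄³⁻] = 2s.
Ksp = [Pb²⁺]^3[PO₄³⁻]^2 = (3s)^3 · (2s)^2 = 108s^5
108s^5 = 2.69×10⁻⁴⁴  ⇒  s^5 = 2.49×10⁻⁴⁶
s = 7.57×10⁻¹⁰ mol/L

7.57×10⁻¹⁰ M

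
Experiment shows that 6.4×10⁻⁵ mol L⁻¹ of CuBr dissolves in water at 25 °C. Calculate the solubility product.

CuBr(s) ⇌ Cu⁺(aq) + Br⁻(aq)
Call the molar solubility s, so that [Cu⁺] = s and [Br⁻] = s.
Ksp = [Cu⁺][Br⁻] = s · s = s^2
Ksp = (6.4×10⁻⁵)^2 = 4.1×10⁻⁹

Ksp = 4.1×10⁻⁹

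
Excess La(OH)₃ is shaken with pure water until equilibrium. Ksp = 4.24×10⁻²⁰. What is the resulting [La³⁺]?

La(OH)₃(s) ⇌ La³⁺(aq) + 3 OH⁻(aq)
For each mole of La(OH)₃ that dissolves per liter, [La³⁺] = s and [OH⁻] = 3s; let s denote this solubility.
Ksp = [La³⁺][OH⁻]^3 = s · (3s)^3 = 27s^4 = 4.24×10⁻²⁰
s = 6.30×10⁻⁶ M
[La³⁺] = s = 6.30×10⁻⁶ M

6.30×10⁻⁶ M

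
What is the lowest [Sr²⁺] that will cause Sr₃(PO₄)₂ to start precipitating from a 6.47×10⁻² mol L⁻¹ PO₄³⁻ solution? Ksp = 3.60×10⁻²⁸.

4.41×10⁻⁹ M

Precipitation of each salt begins when its ion product equals Ksp.
Sr₃(PO₄)₂(s) ⇌ 3 Sr²⁺(aq) + 2 PO₄³⁻(aq)
Ksp = [Sr²⁺]^3[PO₄³⁻]^2 = [Sr²⁺]^3(6.47×10⁻²)^2
[Sr²⁺]^3 = 3.60×10⁻²⁸ / (6.47×10⁻²)^2 = 8.60×10⁻²⁶
[Sr²⁺] = 4.41×10⁻⁹ mol L⁻¹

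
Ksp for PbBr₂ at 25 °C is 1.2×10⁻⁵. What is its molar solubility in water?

PbBr₂(s) ⇌ Pb²⁺(aq) + 2 Br⁻(aq)
Let s be the molar solubility. Then [Pb²⁺] = s and [Br⁻] = 2s.
Ksp = [Pb²⁺][Br⁻]^2 = s · (2s)^2 = 4s^3
4s^3 = 1.2×10⁻⁵  ⇒  s^3 = 3.0×10⁻⁶
Taking the 3rd root, s = 1.4×10⁻² mol L⁻¹.

1.4×10⁻² M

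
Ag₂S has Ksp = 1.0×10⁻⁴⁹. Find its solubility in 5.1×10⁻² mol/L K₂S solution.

7.0×10⁻²⁵ M

Ag₂S(s) ⇌ 2 Ag⁺(aq) + S²⁻(aq)
With S²⁻ already at 5.1×10⁻² mol/L and s small, take [S²⁻] ≈ 5.1×10⁻² mol/L and [Ag⁺] = 2s.
Ksp = [Ag⁺]^2[S²⁻] = (2s)^2(5.1×10⁻²)
(2s)^2 = 1.0×10⁻⁴⁹ / (5.1×10⁻²) = 2.0×10⁻⁴⁸
s = 7.0×10⁻²⁵ mol/L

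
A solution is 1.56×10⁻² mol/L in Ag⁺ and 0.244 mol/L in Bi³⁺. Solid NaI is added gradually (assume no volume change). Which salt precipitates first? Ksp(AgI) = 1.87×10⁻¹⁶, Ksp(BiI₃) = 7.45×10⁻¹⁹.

The threshold for precipitation is Q = Ksp.
For AgI: [I⁻] = (Ksp/[Ag⁺]) = 1.20×10⁻¹⁴ mol/L
For BiI₃: [I⁻] = (Ksp/[Bi³⁺])^(1/3) = 1.45×10⁻⁶ mol/L
AgI requires the lower [I⁻], so it precipitates first.

AgI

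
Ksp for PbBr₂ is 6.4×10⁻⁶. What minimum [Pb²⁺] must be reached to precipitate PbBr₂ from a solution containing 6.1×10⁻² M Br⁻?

1.7×10⁻³ M

Precipitation begins when Q = Ksp.
PbBr₂(s) ⇌ Pb²⁺(aq) + 2 Br⁻(aq)
Ksp = [Pb²⁺][Br⁻]^2 = [Pb²⁺](6.1×10⁻²)^2
[Pb²⁺] = 6.4×10⁻⁶ / (6.1×10⁻²)^2 = 1.7×10⁻³
[Pb²⁺] = 1.7×10⁻³ M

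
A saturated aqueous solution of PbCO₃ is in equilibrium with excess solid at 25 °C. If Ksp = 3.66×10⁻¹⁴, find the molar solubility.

PbCO₃(s) ⇌ Pb²⁺(aq) + CO₃²⁻(aq)
Let s be the molar solubility. Then [Pb²⁺] = s and [CO₃²⁻] = s.
Ksp = [Pb²⁺][CO₃²⁻] = s · s = s^2
s^2 = 3.66×10⁻¹⁴
s = 1.91×10⁻⁷ mol L⁻¹

1.91×10⁻⁷ M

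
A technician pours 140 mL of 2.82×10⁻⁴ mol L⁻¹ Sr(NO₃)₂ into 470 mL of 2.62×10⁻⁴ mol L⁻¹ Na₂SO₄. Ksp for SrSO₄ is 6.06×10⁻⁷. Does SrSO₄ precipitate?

After mixing, V = 140 mL + 470 mL = 610 mL.
[Sr²⁺] = (2.82×10⁻⁴)(140)/610 = 6.47×10⁻⁵ mol L⁻¹
[SO₄²⁻] = (2.62×10⁻⁴)(470)/610 = 2.02×10⁻⁴ mol L⁻¹
Q = [Sr²⁺][SO₄²⁻] = 1.31×10⁻⁸
Q = 1.31×10⁻⁸ < Ksp = 6.06×10⁻⁷, so the solution is unsaturated and no precipitate forms.

No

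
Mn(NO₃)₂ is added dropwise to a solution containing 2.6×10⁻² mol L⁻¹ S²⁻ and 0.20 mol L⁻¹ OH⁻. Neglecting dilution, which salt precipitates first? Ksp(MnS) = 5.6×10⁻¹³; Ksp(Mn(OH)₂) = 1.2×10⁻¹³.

The threshold for precipitation is Q = Ksp.
For MnS: [Mn²⁺] = (Ksp/[S²⁻]) = 2.2×10⁻¹¹ mol L⁻¹
For Mn(OH)₂: [Mn²⁺] = (Ksp/[OH⁻]^2) = 3.0×10⁻¹² mol L⁻¹
Since Mn(OH)₂ needs less Mn²⁺ to reach saturation, it precipitates first.

Mn(OH)₂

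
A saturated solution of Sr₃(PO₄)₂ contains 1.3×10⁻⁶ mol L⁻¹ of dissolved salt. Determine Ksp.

Ksp = 4.0×10⁻²⁸

Sr₃(PO₄)₂(s) ⇌ 3 Sr²⁺(aq) + 2 PO₄³⁻(aq)
Call the molar solubility s, so that [Sr²⁺] = 3s and [PO₄³⁻] = 2s.
Ksp = [Sr²⁺]^3[PO₄³⁻]^2 = (3s)^3 · (2s)^2 = 108s^5
Ksp = 108 × (1.3×10⁻⁶)^5 = 4.0×10⁻²⁸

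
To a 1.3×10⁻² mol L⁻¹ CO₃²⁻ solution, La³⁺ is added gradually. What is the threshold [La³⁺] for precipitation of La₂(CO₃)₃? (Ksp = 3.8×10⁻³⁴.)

1.3×10⁻¹⁴ M

Precipitation begins when Q = Ksp.
La₂(CO₃)₃(s) ⇌ 2 La³⁺(aq) + 3 CO₃²⁻(aq)
Ksp = [La³⁺]^2[CO₃²⁻]^3 = [La³⁺]^2(1.3×10⁻²)^3
[La³⁺]^2 = 3.8×10⁻³⁴ / (1.3×10⁻²)^3 = 1.7×10⁻²⁸
[La³⁺] = 1.3×10⁻¹⁴ mol L⁻¹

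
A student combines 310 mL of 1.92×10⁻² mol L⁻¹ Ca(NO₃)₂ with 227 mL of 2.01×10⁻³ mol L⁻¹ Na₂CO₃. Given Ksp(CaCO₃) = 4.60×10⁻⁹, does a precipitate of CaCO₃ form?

The combined volume is 537 mL.
[Ca²⁺] = (1.92×10⁻²)(310)/537 = 1.11×10⁻² mol L⁻¹
[CO₃²⁻] = (2.01×10⁻³)(227)/537 = 8.50×10⁻⁴ mol L⁻¹
Q = [Ca²⁺][CO₃²⁻] = 9.42×10⁻⁶
Because Q > Ksp (9.42×10⁻⁶ vs 4.60×10⁻⁹), a precipitate of CaCO₃ forms.

Yes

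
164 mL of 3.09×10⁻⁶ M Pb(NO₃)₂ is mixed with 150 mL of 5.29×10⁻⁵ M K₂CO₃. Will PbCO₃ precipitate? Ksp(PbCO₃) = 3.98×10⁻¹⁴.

Yes

Total volume after mixing = 164 + 150 = 314 mL.
[Pb²⁺] = (3.09×10⁻⁶)(164)/314 = 1.61×10⁻⁶ M
[CO₃²⁻] = (5.29×10⁻⁵)(150)/314 = 2.53×10⁻⁵ M
Q = [Pb²⁺][CO₃²⁻] = 4.08×10⁻¹¹
Since Q (4.08×10⁻¹¹) exceeds Ksp (3.98×10⁻¹⁴), PbCO₃ will precipitate.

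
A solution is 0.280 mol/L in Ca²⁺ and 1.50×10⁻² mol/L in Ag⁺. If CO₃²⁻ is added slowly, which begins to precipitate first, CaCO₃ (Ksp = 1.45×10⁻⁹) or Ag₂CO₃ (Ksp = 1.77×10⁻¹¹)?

CaCO₃

Precipitation of each salt begins when its ion product equals Ksp.
For CaCO₃: [CO₃²⁻] = (Ksp/[Ca²⁺]) = 5.18×10⁻⁹ mol/L
For Ag₂CO₃: [CO₃²⁻] = (Ksp/[Ag⁺]^2) = 7.87×10⁻⁸ mol/L
CaCO₃ requires the lower [CO₃²⁻], so it precipitates first.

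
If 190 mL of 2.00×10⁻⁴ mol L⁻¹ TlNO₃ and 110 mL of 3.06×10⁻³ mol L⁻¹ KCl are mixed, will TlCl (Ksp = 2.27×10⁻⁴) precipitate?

No

Total volume after mixing = 190 + 110 = 300 mL.
[Tl⁺] = (2.00×10⁻⁴)(190)/300 = 1.27×10⁻⁴ mol L⁻¹
[Cl⁻] = (3.06×10⁻³)(110)/300 = 1.12×10⁻³ mol L⁻¹
Q = [Tl⁺][Cl⁻] = 1.42×10⁻⁷
Q < Ksp (1.42×10⁻⁷ vs 2.27×10⁻⁴); the solution remains unsaturated and no precipitate forms.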